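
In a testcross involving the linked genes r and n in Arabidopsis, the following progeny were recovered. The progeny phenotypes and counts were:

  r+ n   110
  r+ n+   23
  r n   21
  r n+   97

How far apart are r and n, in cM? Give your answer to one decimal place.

17.5 cM

The two most frequent classes, r+ n (110) and r n+ (97), are the parental types, so the F1 was r+ n / r n+.
The recombinant classes are r+ n+ and r n: 23 + 21 = 44.
Recombination frequency = 44/251 = 0.1753 ≈ 17.5%, i.e. 17.5 cM.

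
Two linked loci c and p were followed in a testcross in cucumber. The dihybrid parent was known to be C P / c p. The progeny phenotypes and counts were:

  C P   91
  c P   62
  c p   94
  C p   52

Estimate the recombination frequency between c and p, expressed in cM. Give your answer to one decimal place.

38.1 cM

The recombinant classes are C p and c P: 52 + 62 = 114.
Recombination frequency = 114/299 = 0.3813 ≈ 38.1%, i.e. 38.1 cM.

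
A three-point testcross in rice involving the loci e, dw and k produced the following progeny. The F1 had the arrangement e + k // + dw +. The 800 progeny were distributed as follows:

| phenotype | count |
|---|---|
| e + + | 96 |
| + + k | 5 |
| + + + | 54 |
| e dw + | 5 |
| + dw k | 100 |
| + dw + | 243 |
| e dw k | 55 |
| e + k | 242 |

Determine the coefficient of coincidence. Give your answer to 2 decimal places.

The two rarest classes, + + k and e dw +, are the double crossovers. Comparing them with the parentals, only the e allele has switched, so e is the middle locus and the order is dw – e – k.
dw–e: (109 + 10)/800 = 0.1487; e–k: (196 + 10)/800 = 0.2575.
Expected DCO frequency = 0.1487 × 0.2575 ≈ 0.03829; observed = 10/800 ≈ 0.01250.
Coefficient of coincidence = 0.01250/0.03829 ≈ 0.33.

0.33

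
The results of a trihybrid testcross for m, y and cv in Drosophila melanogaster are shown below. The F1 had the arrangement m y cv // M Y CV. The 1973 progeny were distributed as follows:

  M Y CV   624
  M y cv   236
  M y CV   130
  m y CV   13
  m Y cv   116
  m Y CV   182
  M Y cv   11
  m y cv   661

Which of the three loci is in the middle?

cv

The two rarest classes, m y CV and M Y cv, are the double crossovers. Comparing them with the parentals, only the cv allele has switched, so cv is the middle locus and the order is m – cv – y.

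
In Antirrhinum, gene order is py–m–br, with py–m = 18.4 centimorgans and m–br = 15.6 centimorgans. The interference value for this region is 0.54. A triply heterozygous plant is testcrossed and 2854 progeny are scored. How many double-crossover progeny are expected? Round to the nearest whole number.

Map distances give recombination frequencies of 0.184 and 0.156 for the two intervals.
With interference 0.54 (so coincidence = 0.46), expected double-crossover frequency = 0.184 × 0.156 × 0.46 = 0.01320.
Expected number = 0.01320 × 2854 = 37.68 ≈ 38.

38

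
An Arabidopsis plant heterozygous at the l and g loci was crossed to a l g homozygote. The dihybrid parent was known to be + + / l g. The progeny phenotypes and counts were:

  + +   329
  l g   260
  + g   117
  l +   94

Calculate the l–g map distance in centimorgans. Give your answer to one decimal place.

26.4 centimorgans

The recombinant classes are + g and l +: 117 + 94 = 211.
Recombination frequency = 211/800 = 0.2637 ≈ 26.4%, i.e. 26.4 centimorgans.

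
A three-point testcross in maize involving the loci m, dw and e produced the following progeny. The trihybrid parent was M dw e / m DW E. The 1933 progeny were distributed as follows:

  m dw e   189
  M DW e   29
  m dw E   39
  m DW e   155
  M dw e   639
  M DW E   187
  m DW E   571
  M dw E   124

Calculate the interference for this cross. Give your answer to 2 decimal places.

0.15

The two rarest classes, M DW e and m dw E, are the double crossovers. Comparing them with the parentals, only the dw allele has switched, so dw is the middle locus and the order is e – dw – m.
e–dw: (279 + 68)/1933 = 0.1795; dw–m: (376 + 68)/1933 = 0.2297.
Expected DCO frequency = 0.1795 × 0.2297 ≈ 0.04123; observed = 68/1933 ≈ 0.03518.
Coefficient of coincidence = 0.03518/0.04123 ≈ 0.85; interference = 1 − 0.85 = 0.15.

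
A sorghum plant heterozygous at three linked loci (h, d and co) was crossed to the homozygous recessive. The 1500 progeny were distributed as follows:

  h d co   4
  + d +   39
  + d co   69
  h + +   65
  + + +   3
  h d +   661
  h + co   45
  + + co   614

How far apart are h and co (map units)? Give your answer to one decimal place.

The two most frequent reciprocal classes, + + co and h d +, are the parental types, so the F1 was + + co / h d +.
The two rarest classes, + + + and h d co, are the double crossovers. Comparing them with the parentals, only the co allele has switched, so co is the middle locus and the order is h – co – d.
Crossovers in the h–co interval produce the single-crossover classes h + co and + d + (45 + 39 = 84) plus the double crossovers (7).
RF(h–co) = (84 + 7) / 1500 = 91/1500 = 0.0607 → 6.1 map units.

6.1 map units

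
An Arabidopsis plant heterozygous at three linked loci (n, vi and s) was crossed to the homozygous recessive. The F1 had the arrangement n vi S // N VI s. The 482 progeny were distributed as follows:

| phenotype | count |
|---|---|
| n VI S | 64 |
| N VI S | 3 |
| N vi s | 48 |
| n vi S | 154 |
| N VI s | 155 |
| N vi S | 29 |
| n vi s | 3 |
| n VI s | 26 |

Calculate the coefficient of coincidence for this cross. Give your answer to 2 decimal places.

0.40

The two rarest classes, n vi s and N VI S, are the double crossovers. Comparing them with the parentals, only the s allele has switched, so s is the middle locus and the order is vi – s – n.
vi–s: (112 + 6)/482 = 0.2448; s–n: (55 + 6)/482 = 0.1266.
Expected DCO frequency = 0.2448 × 0.1266 ≈ 0.03099; observed = 6/482 ≈ 0.01245.
Coefficient of coincidence = 0.01245/0.03099 ≈ 0.40.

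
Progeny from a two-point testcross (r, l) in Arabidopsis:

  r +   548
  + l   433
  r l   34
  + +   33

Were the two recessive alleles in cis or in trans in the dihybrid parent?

The two most frequent classes are + l (433) and r + (548); these are the parental (non-recombinant) types.
So the F1 carried + l on one chromosome and r + on the other — the recessive alleles are on opposite chromosomes (trans / repulsion).

trans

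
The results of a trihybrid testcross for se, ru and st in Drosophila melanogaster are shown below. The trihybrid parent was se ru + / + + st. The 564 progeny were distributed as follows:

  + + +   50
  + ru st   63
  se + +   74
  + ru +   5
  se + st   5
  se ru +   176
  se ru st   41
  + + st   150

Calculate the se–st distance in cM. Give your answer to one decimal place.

17.9 cM

The two rarest classes, + ru + and se + st, are the double crossovers. Comparing them with the parentals, only the se allele has switched, so se is the middle locus and the order is st – se – ru.
Crossovers in the st–se interval produce the single-crossover classes se ru st and + + + (41 + 50 = 91) plus the double crossovers (10).
RF(st–se) = (91 + 10) / 564 = 101/564 = 0.1791 → 17.9 cM.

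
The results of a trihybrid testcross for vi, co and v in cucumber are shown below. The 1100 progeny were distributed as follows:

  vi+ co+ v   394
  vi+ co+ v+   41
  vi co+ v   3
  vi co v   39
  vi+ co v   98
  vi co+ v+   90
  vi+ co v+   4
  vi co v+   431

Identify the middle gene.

The two most frequent reciprocal classes, vi+ co+ v and vi co v+, are the parental types, so the F1 was vi+ co+ v / vi co v+.
The two rarest classes, vi co+ v and vi+ co v+, are the double crossovers. Comparing them with the parentals, only the vi allele has switched, so vi is the middle locus and the order is v – vi – co.

vi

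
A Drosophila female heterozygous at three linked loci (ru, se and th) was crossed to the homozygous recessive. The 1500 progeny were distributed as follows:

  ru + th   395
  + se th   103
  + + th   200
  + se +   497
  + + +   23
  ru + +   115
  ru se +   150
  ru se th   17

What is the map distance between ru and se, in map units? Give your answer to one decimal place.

26.0 map units

The two most frequent reciprocal classes, ru + th and + se +, are the parental types, so the F1 was ru + th / + se +.
The two rarest classes, ru se th and + + +, are the double crossovers. Comparing them with the parentals, only the se allele has switched, so se is the middle locus and the order is th – se – ru.
Crossovers in the se–ru interval produce the single-crossover classes + + th and ru se + (200 + 150 = 350) plus the double crossovers (40).
RF(se–ru) = (350 + 40) / 1500 = 390/1500 = 0.2600 → 26.0 map units.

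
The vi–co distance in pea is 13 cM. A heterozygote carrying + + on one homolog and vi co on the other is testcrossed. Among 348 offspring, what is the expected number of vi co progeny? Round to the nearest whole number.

A map distance of 13 cM corresponds to a recombination frequency of 0.130.
The F1 is + + / vi co, so vi co is a parental gamete class with expected frequency (1 − r)/2 = 0.870/2 = 0.4350.
Expected number = 0.4350 × 348 = 151.38 ≈ 151.

151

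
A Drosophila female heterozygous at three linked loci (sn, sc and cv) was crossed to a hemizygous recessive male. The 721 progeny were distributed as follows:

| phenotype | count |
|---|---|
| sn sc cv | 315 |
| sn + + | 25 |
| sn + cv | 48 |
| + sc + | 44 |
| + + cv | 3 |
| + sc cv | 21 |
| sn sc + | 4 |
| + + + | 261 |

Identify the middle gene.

cv

The two most frequent reciprocal classes, + + + and sn sc cv, are the parental types, so the F1 was + + + / sn sc cv.
The two rarest classes, + + cv and sn sc +, are the double crossovers. Comparing them with the parentals, only the cv allele has switched, so cv is the middle locus and the order is sc – cv – sn.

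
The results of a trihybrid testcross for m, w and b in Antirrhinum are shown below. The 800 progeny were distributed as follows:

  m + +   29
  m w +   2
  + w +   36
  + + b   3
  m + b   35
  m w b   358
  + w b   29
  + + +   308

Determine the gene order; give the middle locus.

The two most frequent reciprocal classes, + + + and m w b, are the parental types, so the F1 was + + + / m w b.
The two rarest classes, + + b and m w +, are the double crossovers. Comparing them with the parentals, only the b allele has switched, so b is the middle locus and the order is m – b – w.

b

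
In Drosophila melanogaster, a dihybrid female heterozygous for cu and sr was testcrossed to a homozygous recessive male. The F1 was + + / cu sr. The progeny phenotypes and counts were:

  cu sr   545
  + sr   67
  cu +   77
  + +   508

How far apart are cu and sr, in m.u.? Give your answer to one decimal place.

The recombinant classes are + sr and cu +: 67 + 77 = 144.
Recombination frequency = 144/1197 = 0.1203 ≈ 12.0%, i.e. 12.0 m.u.

12.0 m.u.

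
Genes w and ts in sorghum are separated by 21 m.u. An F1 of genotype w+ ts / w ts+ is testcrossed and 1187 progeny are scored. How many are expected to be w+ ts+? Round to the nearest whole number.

A map distance of 21 m.u. corresponds to a recombination frequency of 0.210.
The F1 is w+ ts / w ts+, so w+ ts+ is a recombinant gamete class with expected frequency r/2 = 0.210/2 = 0.1050.
Expected number = 0.1050 × 1187 = 124.63 ≈ 125.

125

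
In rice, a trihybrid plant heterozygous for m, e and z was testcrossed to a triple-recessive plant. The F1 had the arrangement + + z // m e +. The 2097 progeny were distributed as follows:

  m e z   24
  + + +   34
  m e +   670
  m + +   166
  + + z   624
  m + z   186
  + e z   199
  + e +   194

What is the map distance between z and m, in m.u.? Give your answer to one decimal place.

20.9 m.u.

The two rarest classes, + + + and m e z, are the double crossovers. Comparing them with the parentals, only the z allele has switched, so z is the middle locus and the order is m – z – e.
Crossovers in the m–z interval produce the single-crossover classes m + z and + e + (186 + 194 = 380) plus the double crossovers (58).
RF(m–z) = (380 + 58) / 2097 = 438/2097 = 0.2089 → 20.9 m.u.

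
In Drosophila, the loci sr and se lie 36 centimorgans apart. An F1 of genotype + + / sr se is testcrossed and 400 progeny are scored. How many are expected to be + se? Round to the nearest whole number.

72

A map distance of 36 centimorgans corresponds to a recombination frequency of 0.360.
The F1 is + + / sr se, so + se is a recombinant gamete class with expected frequency r/2 = 0.360/2 = 0.1800.
Expected number = 0.1800 × 400 = 72.00 ≈ 72.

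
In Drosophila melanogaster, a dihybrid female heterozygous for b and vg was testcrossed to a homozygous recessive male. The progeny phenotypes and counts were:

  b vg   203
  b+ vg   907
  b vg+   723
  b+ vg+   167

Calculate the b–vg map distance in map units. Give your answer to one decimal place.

The two most frequent classes, b+ vg (907) and b vg+ (723), are the parental types, so the F1 was b+ vg / b vg+.
The recombinant classes are b+ vg+ and b vg: 167 + 203 = 370.
Recombination frequency = 370/2000 = 0.1850 ≈ 18.5%, i.e. 18.5 map units.

18.5 map units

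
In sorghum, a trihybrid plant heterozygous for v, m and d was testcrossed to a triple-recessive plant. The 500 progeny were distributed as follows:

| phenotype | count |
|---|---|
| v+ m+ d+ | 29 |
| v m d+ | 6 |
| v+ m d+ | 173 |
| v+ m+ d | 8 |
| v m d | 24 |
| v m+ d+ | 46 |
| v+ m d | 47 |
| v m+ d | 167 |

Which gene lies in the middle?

The two most frequent reciprocal classes, v+ m d+ and v m+ d, are the parental types, so the F1 was v+ m d+ / v m+ d.
The two rarest classes, v m d+ and v+ m+ d, are the double crossovers. Comparing them with the parentals, only the v allele has switched, so v is the middle locus and the order is d – v – m.

v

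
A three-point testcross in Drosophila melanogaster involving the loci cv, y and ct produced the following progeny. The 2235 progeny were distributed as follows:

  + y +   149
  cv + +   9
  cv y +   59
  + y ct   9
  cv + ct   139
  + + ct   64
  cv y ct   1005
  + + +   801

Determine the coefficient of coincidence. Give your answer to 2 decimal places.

The two most frequent reciprocal classes, cv y ct and + + +, are the parental types, so the F1 was cv y ct / + + +.
The two rarest classes, + y ct and cv + +, are the double crossovers. Comparing them with the parentals, only the cv allele has switched, so cv is the middle locus and the order is y – cv – ct.
y–cv: (288 + 18)/2235 = 0.1369; cv–ct: (123 + 18)/2235 = 0.0631.
Expected DCO frequency = 0.1369 × 0.0631 ≈ 0.00864; observed = 18/2235 ≈ 0.00805.
Coefficient of coincidence = 0.00805/0.00864 ≈ 0.93.

0.93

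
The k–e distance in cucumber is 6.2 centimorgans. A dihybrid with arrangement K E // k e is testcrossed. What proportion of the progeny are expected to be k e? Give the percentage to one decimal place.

46.9%

A map distance of 6.2 centimorgans corresponds to a recombination frequency of 0.062.
The F1 is K E / k e, so k e is a parental gamete class with expected frequency (1 − r)/2 = 0.938/2 = 0.4690.
That is 0.4690 = 46.9% of the progeny.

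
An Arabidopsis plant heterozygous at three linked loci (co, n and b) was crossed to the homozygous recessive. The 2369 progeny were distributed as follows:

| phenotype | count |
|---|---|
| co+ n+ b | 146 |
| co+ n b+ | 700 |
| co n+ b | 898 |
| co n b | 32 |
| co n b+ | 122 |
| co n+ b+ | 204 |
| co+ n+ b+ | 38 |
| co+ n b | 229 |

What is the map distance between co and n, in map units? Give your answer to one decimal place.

14.3 map units

The two most frequent reciprocal classes, co n+ b and co+ n b+, are the parental types, so the F1 was co n+ b / co+ n b+.
The two rarest classes, co n b and co+ n+ b+, are the double crossovers. Comparing them with the parentals, only the n allele has switched, so n is the middle locus and the order is b – n – co.
Crossovers in the n–co interval produce the single-crossover classes co+ n+ b and co n b+ (146 + 122 = 268) plus the double crossovers (70).
RF(n–co) = (268 + 70) / 2369 = 338/2369 = 0.1427 → 14.3 map units.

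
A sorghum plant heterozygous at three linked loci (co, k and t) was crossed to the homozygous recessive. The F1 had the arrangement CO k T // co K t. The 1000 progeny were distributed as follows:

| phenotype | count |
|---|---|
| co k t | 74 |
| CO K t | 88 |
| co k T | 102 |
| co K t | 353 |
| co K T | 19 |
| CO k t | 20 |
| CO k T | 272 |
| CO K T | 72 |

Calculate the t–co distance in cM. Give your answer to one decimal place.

The two rarest classes, CO k t and co K T, are the double crossovers. Comparing them with the parentals, only the t allele has switched, so t is the middle locus and the order is k – t – co.
Crossovers in the t–co interval produce the single-crossover classes co k T and CO K t (102 + 88 = 190) plus the double crossovers (39).
RF(t–co) = (190 + 39) / 1000 = 229/1000 = 0.2290 → 22.9 cM.

22.9 cM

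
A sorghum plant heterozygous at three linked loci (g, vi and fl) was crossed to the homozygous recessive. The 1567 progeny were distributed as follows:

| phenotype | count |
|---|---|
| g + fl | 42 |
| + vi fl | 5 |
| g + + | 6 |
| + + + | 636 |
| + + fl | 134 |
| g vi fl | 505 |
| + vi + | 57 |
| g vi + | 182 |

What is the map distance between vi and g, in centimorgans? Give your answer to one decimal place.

The two most frequent reciprocal classes, g vi fl and + + +, are the parental types, so the F1 was g vi fl / + + +.
The two rarest classes, + vi fl and g + +, are the double crossovers. Comparing them with the parentals, only the g allele has switched, so g is the middle locus and the order is fl – g – vi.
Crossovers in the g–vi interval produce the single-crossover classes g + fl and + vi + (42 + 57 = 99) plus the double crossovers (11).
RF(g–vi) = (99 + 11) / 1567 = 110/1567 = 0.0702 → 7.0 centimorgans.

7.0 centimorgans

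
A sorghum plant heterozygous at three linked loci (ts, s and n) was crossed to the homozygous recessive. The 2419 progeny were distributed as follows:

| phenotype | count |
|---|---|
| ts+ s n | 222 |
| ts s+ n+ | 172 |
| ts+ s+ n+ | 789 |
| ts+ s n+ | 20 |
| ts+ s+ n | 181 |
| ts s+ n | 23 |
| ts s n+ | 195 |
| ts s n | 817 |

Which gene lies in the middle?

s

The two most frequent reciprocal classes, ts s n and ts+ s+ n+, are the parental types, so the F1 was ts s n / ts+ s+ n+.
The two rarest classes, ts s+ n and ts+ s n+, are the double crossovers. Comparing them with the parentals, only the s allele has switched, so s is the middle locus and the order is n – s – ts.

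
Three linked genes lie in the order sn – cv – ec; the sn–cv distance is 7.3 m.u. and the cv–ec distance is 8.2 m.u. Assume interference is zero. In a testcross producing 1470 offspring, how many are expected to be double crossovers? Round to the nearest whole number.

Map distances give recombination frequencies of 0.073 and 0.082 for the two intervals.
With no interference, expected double-crossover frequency = 0.073 × 0.082 = 0.00599.
Expected number = 0.00599 × 1470 = 8.80 ≈ 9.

9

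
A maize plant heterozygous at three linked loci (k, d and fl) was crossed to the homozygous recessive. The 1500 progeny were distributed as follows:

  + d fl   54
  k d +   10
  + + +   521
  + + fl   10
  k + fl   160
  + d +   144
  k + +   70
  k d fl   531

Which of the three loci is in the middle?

fl

The two most frequent reciprocal classes, k d fl and + + +, are the parental types, so the F1 was k d fl / + + +.
The two rarest classes, k d + and + + fl, are the double crossovers. Comparing them with the parentals, only the fl allele has switched, so fl is the middle locus and the order is d – fl – k.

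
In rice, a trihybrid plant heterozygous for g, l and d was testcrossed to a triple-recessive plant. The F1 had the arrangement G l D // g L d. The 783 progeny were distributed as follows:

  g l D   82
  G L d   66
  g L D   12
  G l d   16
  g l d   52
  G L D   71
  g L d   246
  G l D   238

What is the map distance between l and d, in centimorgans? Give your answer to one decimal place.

The two rarest classes, G l d and g L D, are the double crossovers. Comparing them with the parentals, only the d allele has switched, so d is the middle locus and the order is l – d – g.
Crossovers in the l–d interval produce the single-crossover classes G L D and g l d (71 + 52 = 123) plus the double crossovers (28).
RF(l–d) = (123 + 28) / 783 = 151/783 = 0.1928 → 19.3 centimorgans.

19.3 centimorgans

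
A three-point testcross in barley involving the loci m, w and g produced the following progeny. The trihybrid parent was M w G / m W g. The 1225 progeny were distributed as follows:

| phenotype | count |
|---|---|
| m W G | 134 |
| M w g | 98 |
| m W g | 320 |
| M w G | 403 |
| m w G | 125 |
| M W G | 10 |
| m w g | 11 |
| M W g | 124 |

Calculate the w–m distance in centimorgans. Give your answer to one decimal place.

The two rarest classes, M W G and m w g, are the double crossovers. Comparing them with the parentals, only the w allele has switched, so w is the middle locus and the order is m – w – g.
Crossovers in the m–w interval produce the single-crossover classes m w G and M W g (125 + 124 = 249) plus the double crossovers (21).
RF(m–w) = (249 + 21) / 1225 = 270/1225 = 0.2204 → 22.0 centimorgans.

22.0 centimorgans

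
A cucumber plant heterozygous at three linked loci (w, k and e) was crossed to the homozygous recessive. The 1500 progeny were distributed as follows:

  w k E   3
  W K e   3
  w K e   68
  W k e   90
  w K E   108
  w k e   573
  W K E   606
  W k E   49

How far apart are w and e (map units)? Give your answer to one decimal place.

The two most frequent reciprocal classes, W K E and w k e, are the parental types, so the F1 was W K E / w k e.
The two rarest classes, W K e and w k E, are the double crossovers. Comparing them with the parentals, only the e allele has switched, so e is the middle locus and the order is w – e – k.
Crossovers in the w–e interval produce the single-crossover classes w K E and W k e (108 + 90 = 198) plus the double crossovers (6).
RF(w–e) = (198 + 6) / 1500 = 204/1500 = 0.1360 → 13.6 map units.

13.6 map units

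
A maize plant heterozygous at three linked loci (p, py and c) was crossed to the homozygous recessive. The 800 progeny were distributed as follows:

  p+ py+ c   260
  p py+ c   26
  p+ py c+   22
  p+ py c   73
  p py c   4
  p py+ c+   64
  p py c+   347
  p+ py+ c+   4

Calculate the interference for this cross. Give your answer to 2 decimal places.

0.21

The two most frequent reciprocal classes, p py c+ and p+ py+ c, are the parental types, so the F1 was p py c+ / p+ py+ c.
The two rarest classes, p py c and p+ py+ c+, are the double crossovers. Comparing them with the parentals, only the c allele has switched, so c is the middle locus and the order is p – c – py.
p–c: (48 + 8)/800 = 0.0700; c–py: (137 + 8)/800 = 0.1812.
Expected DCO frequency = 0.0700 × 0.1812 ≈ 0.01268; observed = 8/800 ≈ 0.01000.
Coefficient of coincidence = 0.01000/0.01268 ≈ 0.79; interference = 1 − 0.79 = 0.21.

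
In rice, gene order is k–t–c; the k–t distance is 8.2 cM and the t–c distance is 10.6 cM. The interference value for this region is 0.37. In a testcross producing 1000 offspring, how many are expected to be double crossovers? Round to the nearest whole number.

5

Map distances give recombination frequencies of 0.082 and 0.106 for the two intervals.
With interference 0.37 (so coincidence = 0.63), expected double-crossover frequency = 0.082 × 0.106 × 0.63 = 0.00548.
Expected number = 0.00548 × 1000 = 5.48 ≈ 5.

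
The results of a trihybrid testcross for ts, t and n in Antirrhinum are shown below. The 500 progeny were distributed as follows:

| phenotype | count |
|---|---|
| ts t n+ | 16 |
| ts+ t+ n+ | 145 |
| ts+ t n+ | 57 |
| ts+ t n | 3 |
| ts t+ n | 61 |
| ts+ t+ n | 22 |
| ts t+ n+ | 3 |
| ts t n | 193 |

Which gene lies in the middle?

ts

The two most frequent reciprocal classes, ts+ t+ n+ and ts t n, are the parental types, so the F1 was ts+ t+ n+ / ts t n.
The two rarest classes, ts t+ n+ and ts+ t n, are the double crossovers. Comparing them with the parentals, only the ts allele has switched, so ts is the middle locus and the order is t – ts – n.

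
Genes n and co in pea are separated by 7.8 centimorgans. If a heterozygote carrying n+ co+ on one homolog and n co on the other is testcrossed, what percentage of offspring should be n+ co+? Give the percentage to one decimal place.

A map distance of 7.8 centimorgans corresponds to a recombination frequency of 0.078.
The F1 is n+ co+ / n co, so n+ co+ is a parental gamete class with expected frequency (1 − r)/2 = 0.922/2 = 0.4610.
That is 0.4610 = 46.1% of the progeny.

46.1%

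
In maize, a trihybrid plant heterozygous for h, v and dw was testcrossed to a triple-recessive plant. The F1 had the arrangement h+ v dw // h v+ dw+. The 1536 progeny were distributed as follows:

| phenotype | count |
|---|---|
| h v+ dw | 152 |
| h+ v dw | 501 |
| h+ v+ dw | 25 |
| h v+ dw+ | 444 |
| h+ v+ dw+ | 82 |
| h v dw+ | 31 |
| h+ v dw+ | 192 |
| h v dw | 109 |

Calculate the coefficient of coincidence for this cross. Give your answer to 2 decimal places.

0.87

The two rarest classes, h+ v+ dw and h v dw+, are the double crossovers. Comparing them with the parentals, only the v allele has switched, so v is the middle locus and the order is dw – v – h.
dw–v: (344 + 56)/1536 = 0.2604; v–h: (191 + 56)/1536 = 0.1608.
Expected DCO frequency = 0.2604 × 0.1608 ≈ 0.04187; observed = 56/1536 ≈ 0.03646.
Coefficient of coincidence = 0.03646/0.04187 ≈ 0.87.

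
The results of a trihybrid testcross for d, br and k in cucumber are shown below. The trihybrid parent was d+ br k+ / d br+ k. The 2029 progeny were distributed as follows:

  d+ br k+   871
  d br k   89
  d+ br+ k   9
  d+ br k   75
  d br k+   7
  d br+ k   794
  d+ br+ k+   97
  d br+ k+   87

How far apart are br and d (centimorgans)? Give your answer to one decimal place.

The two rarest classes, d br k+ and d+ br+ k, are the double crossovers. Comparing them with the parentals, only the d allele has switched, so d is the middle locus and the order is br – d – k.
Crossovers in the br–d interval produce the single-crossover classes d+ br+ k+ and d br k (97 + 89 = 186) plus the double crossovers (16).
RF(br–d) = (186 + 16) / 2029 = 202/2029 = 0.0996 → 10.0 centimorgans.

10.0 centimorgans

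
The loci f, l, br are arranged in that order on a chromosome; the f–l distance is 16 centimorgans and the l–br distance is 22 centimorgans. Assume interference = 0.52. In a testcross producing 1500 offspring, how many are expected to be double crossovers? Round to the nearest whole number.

25

Map distances give recombination frequencies of 0.160 and 0.220 for the two intervals.
With interference 0.52 (so coincidence = 0.48), expected double-crossover frequency = 0.160 × 0.220 × 0.48 = 0.01690.
Expected number = 0.01690 × 1500 = 25.34 ≈ 25.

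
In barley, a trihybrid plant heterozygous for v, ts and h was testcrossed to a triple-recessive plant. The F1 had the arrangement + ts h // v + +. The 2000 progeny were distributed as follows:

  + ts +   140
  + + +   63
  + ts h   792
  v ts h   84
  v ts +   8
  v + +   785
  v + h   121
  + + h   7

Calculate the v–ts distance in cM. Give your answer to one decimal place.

8.1 cM

The two rarest classes, + + h and v ts +, are the double crossovers. Comparing them with the parentals, only the ts allele has switched, so ts is the middle locus and the order is h – ts – v.
Crossovers in the ts–v interval produce the single-crossover classes v ts h and + + + (84 + 63 = 147) plus the double crossovers (15).
RF(ts–v) = (147 + 15) / 2000 = 162/2000 = 0.0810 → 8.1 cM.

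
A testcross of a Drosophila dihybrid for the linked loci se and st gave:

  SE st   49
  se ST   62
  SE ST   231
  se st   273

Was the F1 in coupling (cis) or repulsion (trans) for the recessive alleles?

cis

The two most frequent classes are SE ST (231) and se st (273); these are the parental (non-recombinant) types.
So the F1 carried SE ST on one chromosome and se st on the other — the recessive alleles are on the same chromosome (cis / coupling).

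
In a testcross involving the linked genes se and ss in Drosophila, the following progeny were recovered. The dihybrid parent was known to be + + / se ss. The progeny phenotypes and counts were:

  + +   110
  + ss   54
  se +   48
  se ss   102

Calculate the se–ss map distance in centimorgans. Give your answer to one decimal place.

32.5 centimorgans

The recombinant classes are + ss and se +: 54 + 48 = 102.
Recombination frequency = 102/314 = 0.3248 ≈ 32.5%, i.e. 32.5 centimorgans.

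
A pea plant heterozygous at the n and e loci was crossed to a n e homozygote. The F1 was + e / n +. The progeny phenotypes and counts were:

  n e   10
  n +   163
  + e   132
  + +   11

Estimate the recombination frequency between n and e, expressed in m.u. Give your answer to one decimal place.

The recombinant classes are + + and n e: 11 + 10 = 21.
Recombination frequency = 21/316 = 0.0665 ≈ 6.6%, i.e. 6.6 m.u.

6.6 m.u.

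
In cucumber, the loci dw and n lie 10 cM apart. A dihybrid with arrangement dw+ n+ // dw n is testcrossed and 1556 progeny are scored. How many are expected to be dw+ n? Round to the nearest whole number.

78

A map distance of 10 cM corresponds to a recombination frequency of 0.100.
The F1 is dw+ n+ / dw n, so dw+ n is a recombinant gamete class with expected frequency r/2 = 0.100/2 = 0.0500.
Expected number = 0.0500 × 1556 = 77.80 ≈ 78.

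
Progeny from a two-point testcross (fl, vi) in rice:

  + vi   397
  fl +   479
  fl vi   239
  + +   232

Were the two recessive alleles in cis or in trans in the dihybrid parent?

The two most frequent classes are + vi (397) and fl + (479); these are the parental (non-recombinant) types.
So the F1 carried + vi on one chromosome and fl + on the other — the recessive alleles are on opposite chromosomes (trans / repulsion).

trans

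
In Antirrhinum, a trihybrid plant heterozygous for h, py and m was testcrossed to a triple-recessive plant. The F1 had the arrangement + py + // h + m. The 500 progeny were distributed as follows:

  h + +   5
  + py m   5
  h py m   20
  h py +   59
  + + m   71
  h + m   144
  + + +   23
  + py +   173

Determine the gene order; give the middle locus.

m

The two rarest classes, + py m and h + +, are the double crossovers. Comparing them with the parentals, only the m allele has switched, so m is the middle locus and the order is py – m – h.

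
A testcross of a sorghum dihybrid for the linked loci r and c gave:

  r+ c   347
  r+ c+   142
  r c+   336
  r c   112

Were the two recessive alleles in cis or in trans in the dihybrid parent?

The two most frequent classes are r+ c (347) and r c+ (336); these are the parental (non-recombinant) types.
So the F1 carried r+ c on one chromosome and r c+ on the other — the recessive alleles are on opposite chromosomes (trans / repulsion).

trans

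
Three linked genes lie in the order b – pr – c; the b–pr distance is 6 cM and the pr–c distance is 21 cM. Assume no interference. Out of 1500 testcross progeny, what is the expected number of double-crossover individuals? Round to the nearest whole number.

19

Map distances give recombination frequencies of 0.060 and 0.210 for the two intervals.
With no interference, expected double-crossover frequency = 0.060 × 0.210 = 0.01260.
Expected number = 0.01260 × 1500 = 18.90 ≈ 19.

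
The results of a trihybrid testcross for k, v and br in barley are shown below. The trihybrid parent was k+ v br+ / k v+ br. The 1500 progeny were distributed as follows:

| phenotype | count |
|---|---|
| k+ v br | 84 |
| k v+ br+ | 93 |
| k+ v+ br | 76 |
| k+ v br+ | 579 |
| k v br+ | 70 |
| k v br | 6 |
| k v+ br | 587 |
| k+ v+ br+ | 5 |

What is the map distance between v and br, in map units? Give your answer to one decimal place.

The two rarest classes, k+ v+ br+ and k v br, are the double crossovers. Comparing them with the parentals, only the v allele has switched, so v is the middle locus and the order is br – v – k.
Crossovers in the br–v interval produce the single-crossover classes k+ v br and k v+ br+ (84 + 93 = 177) plus the double crossovers (11).
RF(br–v) = (177 + 11) / 1500 = 188/1500 = 0.1253 → 12.5 map units.

12.5 map units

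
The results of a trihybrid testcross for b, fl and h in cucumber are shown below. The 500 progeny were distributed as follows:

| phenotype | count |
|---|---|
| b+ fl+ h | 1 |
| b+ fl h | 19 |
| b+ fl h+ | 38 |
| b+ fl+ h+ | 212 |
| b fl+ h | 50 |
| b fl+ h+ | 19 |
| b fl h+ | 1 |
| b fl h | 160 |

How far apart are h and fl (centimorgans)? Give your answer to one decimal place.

18.0 centimorgans

The two most frequent reciprocal classes, b+ fl+ h+ and b fl h, are the parental types, so the F1 was b+ fl+ h+ / b fl h.
The two rarest classes, b+ fl+ h and b fl h+, are the double crossovers. Comparing them with the parentals, only the h allele has switched, so h is the middle locus and the order is fl – h – b.
Crossovers in the fl–h interval produce the single-crossover classes b+ fl h+ and b fl+ h (38 + 50 = 88) plus the double crossovers (2).
RF(fl–h) = (88 + 2) / 500 = 90/500 = 0.1800 → 18.0 centimorgans.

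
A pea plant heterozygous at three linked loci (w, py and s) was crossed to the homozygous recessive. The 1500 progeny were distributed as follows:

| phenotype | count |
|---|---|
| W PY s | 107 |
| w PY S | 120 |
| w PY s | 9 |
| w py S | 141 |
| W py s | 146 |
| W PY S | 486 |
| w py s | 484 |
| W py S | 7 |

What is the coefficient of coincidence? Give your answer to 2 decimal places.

0.32

The two most frequent reciprocal classes, W PY S and w py s, are the parental types, so the F1 was W PY S / w py s.
The two rarest classes, W py S and w PY s, are the double crossovers. Comparing them with the parentals, only the py allele has switched, so py is the middle locus and the order is s – py – w.
s–py: (248 + 16)/1500 = 0.1760; py–w: (266 + 16)/1500 = 0.1880.
Expected DCO frequency = 0.1760 × 0.1880 ≈ 0.03309; observed = 16/1500 ≈ 0.01067.
Coefficient of coincidence = 0.01067/0.03309 ≈ 0.32.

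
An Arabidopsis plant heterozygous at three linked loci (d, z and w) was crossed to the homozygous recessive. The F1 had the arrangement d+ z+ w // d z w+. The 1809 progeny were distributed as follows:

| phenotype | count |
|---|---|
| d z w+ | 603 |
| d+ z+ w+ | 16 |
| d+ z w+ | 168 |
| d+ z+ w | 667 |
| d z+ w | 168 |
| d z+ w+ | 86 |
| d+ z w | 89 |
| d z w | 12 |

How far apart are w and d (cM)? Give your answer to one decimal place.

20.1 cM

The two rarest classes, d+ z+ w+ and d z w, are the double crossovers. Comparing them with the parentals, only the w allele has switched, so w is the middle locus and the order is d – w – z.
Crossovers in the d–w interval produce the single-crossover classes d z+ w and d+ z w+ (168 + 168 = 336) plus the double crossovers (28).
RF(d–w) = (336 + 28) / 1809 = 364/1809 = 0.2012 → 20.1 cM.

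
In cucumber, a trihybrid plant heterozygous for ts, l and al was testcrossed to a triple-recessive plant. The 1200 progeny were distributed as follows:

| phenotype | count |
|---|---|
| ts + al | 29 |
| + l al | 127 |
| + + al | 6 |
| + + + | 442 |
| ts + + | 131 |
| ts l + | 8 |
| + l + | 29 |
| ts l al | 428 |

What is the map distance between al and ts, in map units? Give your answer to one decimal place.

22.7 map units

The two most frequent reciprocal classes, + + + and ts l al, are the parental types, so the F1 was + + + / ts l al.
The two rarest classes, + + al and ts l +, are the double crossovers. Comparing them with the parentals, only the al allele has switched, so al is the middle locus and the order is ts – al – l.
Crossovers in the ts–al interval produce the single-crossover classes ts + + and + l al (131 + 127 = 258) plus the double crossovers (14).
RF(ts–al) = (258 + 14) / 1200 = 272/1200 = 0.2267 → 22.7 map units.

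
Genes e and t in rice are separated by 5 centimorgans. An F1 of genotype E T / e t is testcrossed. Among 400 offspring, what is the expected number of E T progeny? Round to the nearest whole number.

A map distance of 5 centimorgans corresponds to a recombination frequency of 0.050.
The F1 is E T / e t, so E T is a parental gamete class with expected frequency (1 − r)/2 = 0.950/2 = 0.4750.
Expected number = 0.4750 × 400 = 190.00 ≈ 190.

190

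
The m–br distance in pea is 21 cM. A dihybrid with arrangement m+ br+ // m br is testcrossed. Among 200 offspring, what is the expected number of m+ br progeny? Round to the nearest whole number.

21

A map distance of 21 cM corresponds to a recombination frequency of 0.210.
The F1 is m+ br+ / m br, so m+ br is a recombinant gamete class with expected frequency r/2 = 0.210/2 = 0.1050.
Expected number = 0.1050 × 200 = 21.00 ≈ 21.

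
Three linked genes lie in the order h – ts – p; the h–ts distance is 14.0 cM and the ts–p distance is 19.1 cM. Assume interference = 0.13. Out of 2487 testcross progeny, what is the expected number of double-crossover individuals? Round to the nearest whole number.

Map distances give recombination frequencies of 0.140 and 0.191 for the two intervals.
With interference 0.13 (so coincidence = 0.87), expected double-crossover frequency = 0.140 × 0.191 × 0.87 = 0.02326.
Expected number = 0.02326 × 2487 = 57.86 ≈ 58.

58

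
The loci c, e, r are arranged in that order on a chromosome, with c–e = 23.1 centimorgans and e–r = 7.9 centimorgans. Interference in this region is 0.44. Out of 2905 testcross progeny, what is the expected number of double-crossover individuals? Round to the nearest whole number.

30

Map distances give recombination frequencies of 0.231 and 0.079 for the two intervals.
With interference 0.44 (so coincidence = 0.56), expected double-crossover frequency = 0.231 × 0.079 × 0.56 = 0.01022.
Expected number = 0.01022 × 2905 = 29.69 ≈ 30.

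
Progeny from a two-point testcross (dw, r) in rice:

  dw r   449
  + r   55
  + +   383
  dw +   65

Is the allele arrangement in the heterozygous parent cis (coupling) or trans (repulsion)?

cis

The two most frequent classes are + + (383) and dw r (449); these are the parental (non-recombinant) types.
So the F1 carried + + on one chromosome and dw r on the other — the recessive alleles are on the same chromosome (cis / coupling).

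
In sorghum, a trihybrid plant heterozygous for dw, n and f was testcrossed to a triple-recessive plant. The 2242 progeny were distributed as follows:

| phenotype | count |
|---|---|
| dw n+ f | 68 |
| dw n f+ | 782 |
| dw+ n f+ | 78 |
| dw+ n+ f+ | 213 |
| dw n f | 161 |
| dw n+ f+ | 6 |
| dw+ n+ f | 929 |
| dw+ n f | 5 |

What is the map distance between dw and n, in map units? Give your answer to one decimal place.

7.0 map units

The two most frequent reciprocal classes, dw+ n+ f and dw n f+, are the parental types, so the F1 was dw+ n+ f / dw n f+.
The two rarest classes, dw+ n f and dw n+ f+, are the double crossovers. Comparing them with the parentals, only the n allele has switched, so n is the middle locus and the order is dw – n – f.
Crossovers in the dw–n interval produce the single-crossover classes dw n+ f and dw+ n f+ (68 + 78 = 146) plus the double crossovers (11).
RF(dw–n) = (146 + 11) / 2242 = 157/2242 = 0.0700 → 7.0 map units.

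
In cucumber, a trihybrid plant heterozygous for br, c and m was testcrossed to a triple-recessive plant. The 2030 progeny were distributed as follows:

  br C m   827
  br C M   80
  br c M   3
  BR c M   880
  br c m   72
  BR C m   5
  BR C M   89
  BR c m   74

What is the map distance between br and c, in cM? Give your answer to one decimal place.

The two most frequent reciprocal classes, BR c M and br C m, are the parental types, so the F1 was BR c M / br C m.
The two rarest classes, br c M and BR C m, are the double crossovers. Comparing them with the parentals, only the br allele has switched, so br is the middle locus and the order is c – br – m.
Crossovers in the c–br interval produce the single-crossover classes BR C M and br c m (89 + 72 = 161) plus the double crossovers (8).
RF(c–br) = (161 + 8) / 2030 = 169/2030 = 0.0833 → 8.3 cM.

8.3 cM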